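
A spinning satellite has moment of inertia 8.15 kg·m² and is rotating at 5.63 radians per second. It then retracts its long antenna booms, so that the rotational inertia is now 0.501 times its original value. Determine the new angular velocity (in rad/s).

ω₂ ≈ 11.2 rad/s

No external torque acts about the spin axis, so angular momentum is conserved.
I₂ = 0.501 × 8.15 = 4.083 kg·m².
ω₂ = I₁ω₁ / I₂ = (8.150)(5.63 rad/s) / (4.083) = 11.24 rad/s.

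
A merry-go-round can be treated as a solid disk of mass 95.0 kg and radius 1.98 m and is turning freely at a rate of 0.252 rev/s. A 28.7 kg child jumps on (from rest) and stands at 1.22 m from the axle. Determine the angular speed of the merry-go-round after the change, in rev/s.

ω_f ≈ 0.205 rev/s

The added mass arrives with no angular momentum about the axle, and any external torque about the axle is negligible, so the system's angular momentum is conserved.
I_p = ½(95.0)(1.98)² = 186.2 kg·m².
Added inertia Σmr² = (28.7)(1.22)² = 42.72 kg·m²; I_f = 186.2 + 42.72 = 228.9 kg·m².
ω_f = I_p ω_i / I_f = (186.2)(0.252) / 228.9 = 0.2050 rev/s.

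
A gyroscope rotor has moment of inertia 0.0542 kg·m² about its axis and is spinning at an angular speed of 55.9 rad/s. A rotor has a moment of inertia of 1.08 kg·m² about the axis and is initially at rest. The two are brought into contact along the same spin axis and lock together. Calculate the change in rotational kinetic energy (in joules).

No external torque acts about the common axis, so total angular momentum is conserved.
Taking A's sense as positive: L = (0.05420)(55.9) = 3.030 kg·m²·rad/s.
Combined I = 0.05420 + 1.080 = 1.134 kg·m².
ω_f = L / I = 3.030 / 1.134 = 2.671 rad/s.
KE_i = ½ΣIω² = 84.68 J; KE_f = ½(1.134)(2.671)² = 4.047 J.

ΔKE ≈ -80.6 J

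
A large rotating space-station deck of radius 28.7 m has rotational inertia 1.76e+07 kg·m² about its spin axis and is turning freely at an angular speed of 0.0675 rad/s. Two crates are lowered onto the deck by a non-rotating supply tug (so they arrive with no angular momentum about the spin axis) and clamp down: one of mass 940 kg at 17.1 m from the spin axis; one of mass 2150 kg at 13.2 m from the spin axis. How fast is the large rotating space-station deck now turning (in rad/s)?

The added mass arrives with no angular momentum about the spin axis, and any external torque about the spin axis is negligible, so the system's angular momentum is conserved.
Added inertia Σmr² = (940)(17.1)² + (2150)(13.2)² = 6.495e+05 kg·m²; I_f = 1.760e+07 + 6.495e+05 = 1.825e+07 kg·m².
ω_f = I_p ω_i / I_f = (1.760e+07)(0.0675) / 1.825e+07 = 0.06510 rad/s.

ω_f ≈ 0.0651 rad/s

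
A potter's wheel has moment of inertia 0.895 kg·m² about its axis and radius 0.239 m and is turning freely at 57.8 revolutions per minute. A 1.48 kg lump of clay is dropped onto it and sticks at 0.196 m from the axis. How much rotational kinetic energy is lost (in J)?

energy lost ≈ 0.979 J

The added mass arrives with no angular momentum about the axis, and any external torque about the axis is negligible, so the system's angular momentum is conserved.
Added inertia Σmr² = (1.48)(0.196)² = 0.05686 kg·m²; I_f = 0.8950 + 0.05686 = 0.9519 kg·m².
ω_f = I_p ω_i / I_f = (0.8950)(57.8) / 0.9519 = 54.35 rpm.
KE_i = ½(0.8950)(6.053 rad/s)² = 16.39 J; KE_f = ½(0.9519)(5.691)² = 15.42 J.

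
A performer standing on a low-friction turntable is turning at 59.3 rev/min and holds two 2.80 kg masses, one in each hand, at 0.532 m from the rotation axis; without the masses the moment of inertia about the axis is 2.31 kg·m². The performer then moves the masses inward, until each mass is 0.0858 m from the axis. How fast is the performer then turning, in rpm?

With no external torque about the axis, L is conserved: I₁ω₁ = I₂ω₂.
I₁ = 2.31 + 2(2.80)(0.532)² = 3.895 kg·m²; I₂ = 2.31 + 2(2.80)(0.0858)² = 2.351 kg·m².
ω₂ = I₁ω₁ / I₂ = (3.895)(59.3 rpm) / (2.351) = 98.23 rpm.

ω₂ ≈ 98.2 rpm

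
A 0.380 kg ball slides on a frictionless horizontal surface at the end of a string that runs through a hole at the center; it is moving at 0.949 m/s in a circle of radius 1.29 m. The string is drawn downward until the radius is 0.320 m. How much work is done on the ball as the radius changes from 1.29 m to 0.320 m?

W ≈ 2.61 J

The only horizontal force on the mass is along the cord (radial), so it exerts no torque about the hole and angular momentum m v r is conserved.
v₂ = v₁ r₁ / r₂ = (0.949)(1.29) / (0.320) = 3.826 m/s.
W = ΔKE = ½m(v₂² − v₁²) = 2.610 J.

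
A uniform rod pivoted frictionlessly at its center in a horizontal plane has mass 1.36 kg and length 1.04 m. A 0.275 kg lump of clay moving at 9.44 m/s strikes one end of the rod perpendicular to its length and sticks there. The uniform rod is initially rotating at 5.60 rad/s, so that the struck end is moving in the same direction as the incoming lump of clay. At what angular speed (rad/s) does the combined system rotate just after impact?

|ω_f| ≈ 10.3 rad/s

The axle reaction passes through the pivot and exerts no torque about it; angular momentum about the pivot is conserved through the impact.
I_p = (1/12)(1.36)(1.04)² = 0.1226 kg·m². Taking the sense of the lump of clay's angular momentum as positive, L_{lump} = m v R = (0.275)(9.44)(1.04/2) = 1.350 kg·m²/s.
L_i = +I_p ω_p + m v R = +(0.1226)(5.60) + 1.350 = 2.036 kg·m²/s.
After sticking, I_f = I_p + m R² = 0.1226 + (0.275)(1.04/2)² = 0.1969 kg·m².
ω_f = L_i / I_f = 2.036 / 0.1969 = 10.34 rad/s.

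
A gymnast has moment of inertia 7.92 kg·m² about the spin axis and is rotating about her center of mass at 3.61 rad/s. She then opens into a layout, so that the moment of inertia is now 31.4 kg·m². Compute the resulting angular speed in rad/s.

ω₂ ≈ 0.911 rad/s

No external torque acts about the spin axis, so angular momentum is conserved.
ω₂ = I₁ω₁ / I₂ = (7.920)(3.61 rad/s) / (31.40) = 0.9105 rad/s.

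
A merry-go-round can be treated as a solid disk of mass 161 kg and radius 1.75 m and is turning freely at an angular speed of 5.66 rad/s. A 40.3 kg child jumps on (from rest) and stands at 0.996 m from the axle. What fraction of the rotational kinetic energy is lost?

No external torque acts about the axle; L_before = L_after.
I_p = ½(161)(1.75)² = 246.5 kg·m².
Added inertia Σmr² = (40.3)(0.996)² = 39.98 kg·m²; I_f = 246.5 + 39.98 = 286.5 kg·m².
ω_f = I_p ω_i / I_f = (246.5)(5.66) / 286.5 = 4.870 rad/s.
KE_i = ½(246.5)(5.660 rad/s)² = 3949 J; KE_f = ½(286.5)(4.870)² = 3398 J.
Fraction lost = 0.1395.

fraction ≈ 0.140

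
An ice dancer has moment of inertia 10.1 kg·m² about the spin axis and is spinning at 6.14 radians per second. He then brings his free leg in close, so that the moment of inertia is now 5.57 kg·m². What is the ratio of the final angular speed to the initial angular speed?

ω₂/ω₁ ≈ 1.81

No external torque acts about the spin axis, so angular momentum is conserved.
ω₂/ω₁ = I₁/I₂ = 10.10 / 5.570 = 1.813.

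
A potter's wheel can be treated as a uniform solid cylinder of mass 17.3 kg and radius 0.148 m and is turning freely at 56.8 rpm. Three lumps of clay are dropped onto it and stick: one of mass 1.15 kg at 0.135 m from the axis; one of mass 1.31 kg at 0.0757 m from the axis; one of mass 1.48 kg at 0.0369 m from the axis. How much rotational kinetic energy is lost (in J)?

energy lost ≈ 0.464 J

No external torque acts about the axis; L_before = L_after.
I_p = ½(17.3)(0.148)² = 0.1895 kg·m².
Added inertia Σmr² = (1.15)(0.135)² + (1.31)(0.0757)² + (1.48)(0.0369)² = 0.03048 kg·m²; I_f = 0.1895 + 0.03048 = 0.2200 kg·m².
ω_f = I_p ω_i / I_f = (0.1895)(56.8) / 0.2200 = 48.93 rpm.
KE_i = ½(0.1895)(5.948 rad/s)² = 3.352 J; KE_f = ½(0.2200)(5.124)² = 2.887 J.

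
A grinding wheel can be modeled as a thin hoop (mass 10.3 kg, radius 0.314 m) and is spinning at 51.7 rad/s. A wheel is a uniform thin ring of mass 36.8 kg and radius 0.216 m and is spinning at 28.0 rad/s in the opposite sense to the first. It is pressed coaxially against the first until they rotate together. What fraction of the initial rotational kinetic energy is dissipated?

No external torque acts about the common axis, so total angular momentum is conserved.
Moments of inertia: I_A = (10.3)(0.314)² = 1.016 kg·m²; I_B = (36.8)(0.216)² = 1.717 kg·m².
Taking A's sense as positive: L = (1.016)(51.7) − (1.717)(28.0) = 4.429 kg·m²·rad/s.
Combined I = 1.016 + 1.717 = 2.732 kg·m².
ω_f = L / I = 4.429 / 2.732 = 1.621 rad/s.
KE_i = ½ΣIω² = 2030 J; KE_f = ½(2.732)(1.621)² = 3.589 J.
Fraction dissipated = (KE_i − KE_f)/KE_i = 0.9982.

fraction ≈ 0.998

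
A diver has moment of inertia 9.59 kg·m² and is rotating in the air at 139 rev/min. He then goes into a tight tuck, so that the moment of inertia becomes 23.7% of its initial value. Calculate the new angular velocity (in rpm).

With no external torque about the axis, L is conserved: I₁ω₁ = I₂ω₂.
I₂ = 0.237 × 9.59 = 2.273 kg·m².
ω₂ = I₁ω₁ / I₂ = (9.590)(139 rpm) / (2.273) = 586.5 rpm.

ω₂ ≈ 586 rpm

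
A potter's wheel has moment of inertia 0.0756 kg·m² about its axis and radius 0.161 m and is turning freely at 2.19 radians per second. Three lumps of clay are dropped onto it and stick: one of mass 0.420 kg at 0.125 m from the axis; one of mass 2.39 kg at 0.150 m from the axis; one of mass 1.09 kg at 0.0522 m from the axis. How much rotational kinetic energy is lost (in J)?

No external torque acts about the axis; L_before = L_after.
Added inertia Σmr² = (0.420)(0.125)² + (2.39)(0.150)² + (1.09)(0.0522)² = 0.06331 kg·m²; I_f = 0.07560 + 0.06331 = 0.1389 kg·m².
ω_f = I_p ω_i / I_f = (0.07560)(2.19) / 0.1389 = 1.192 rad/s.
KE_i = ½(0.07560)(2.190 rad/s)² = 0.1813 J; KE_f = ½(0.1389)(1.192)² = 0.09867 J.

energy lost ≈ 0.0826 J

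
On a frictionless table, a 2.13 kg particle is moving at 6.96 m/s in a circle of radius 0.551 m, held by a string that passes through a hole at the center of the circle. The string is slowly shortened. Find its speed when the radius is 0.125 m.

Central (radial) force ⇒ zero torque about the center ⇒ m v r is constant.
v₂ = v₁ r₁ / r₂ = (6.96)(0.551) / (0.125) = 30.68 m/s.

v₂ ≈ 30.7 m/s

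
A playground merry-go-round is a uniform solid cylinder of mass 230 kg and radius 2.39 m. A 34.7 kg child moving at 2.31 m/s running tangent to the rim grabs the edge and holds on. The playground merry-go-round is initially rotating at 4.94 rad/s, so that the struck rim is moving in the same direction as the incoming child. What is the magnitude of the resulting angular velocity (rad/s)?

The axle reaction passes through the axle and exerts no torque about it; angular momentum about the axle is conserved through the impact.
I_p = ½(230)(2.39)² = 656.9 kg·m². Taking the sense of the child's angular momentum as positive, L_{child} = m v R = (34.7)(2.31)(2.39) = 191.6 kg·m²/s.
L_i = +I_p ω_p + m v R = +(656.9)(4.94) + 191.6 = 3437 kg·m²/s.
After sticking, I_f = I_p + m R² = 656.9 + (34.7)(2.39)² = 855.1 kg·m².
ω_f = L_i / I_f = 3437 / 855.1 = 4.019 rad/s.

|ω_f| ≈ 4.02 rad/s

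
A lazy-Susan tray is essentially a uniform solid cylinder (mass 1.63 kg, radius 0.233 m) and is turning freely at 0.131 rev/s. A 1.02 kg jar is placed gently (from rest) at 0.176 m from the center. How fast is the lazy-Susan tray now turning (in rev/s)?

ω_f ≈ 0.0764 rev/s

No external torque acts about the center; L_before = L_after.
I_p = ½(1.63)(0.233)² = 0.04425 kg·m².
Added inertia Σmr² = (1.02)(0.176)² = 0.03160 kg·m²; I_f = 0.04425 + 0.03160 = 0.07584 kg·m².
ω_f = I_p ω_i / I_f = (0.04425)(0.131) / 0.07584 = 0.07643 rev/s.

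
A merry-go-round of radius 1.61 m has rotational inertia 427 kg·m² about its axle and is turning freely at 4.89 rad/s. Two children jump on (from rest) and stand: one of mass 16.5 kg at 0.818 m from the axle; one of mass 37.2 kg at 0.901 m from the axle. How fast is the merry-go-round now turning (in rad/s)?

The added mass arrives with no angular momentum about the axle, and any external torque about the axle is negligible, so the system's angular momentum is conserved.
Added inertia Σmr² = (16.5)(0.818)² + (37.2)(0.901)² = 41.24 kg·m²; I_f = 427.0 + 41.24 = 468.2 kg·m².
ω_f = I_p ω_i / I_f = (427.0)(4.89) / 468.2 = 4.459 rad/s.

ω_f ≈ 4.46 rad/s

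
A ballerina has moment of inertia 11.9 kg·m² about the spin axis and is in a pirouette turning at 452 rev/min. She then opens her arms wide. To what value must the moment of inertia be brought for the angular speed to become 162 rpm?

I₂ ≈ 33.2 kg·m²

Angular momentum about the spin axis is conserved since the torque about it is zero.
I₂ = I₁ω₁ / ω₂ = (11.9)(452) / (162) = 33.20 kg·m².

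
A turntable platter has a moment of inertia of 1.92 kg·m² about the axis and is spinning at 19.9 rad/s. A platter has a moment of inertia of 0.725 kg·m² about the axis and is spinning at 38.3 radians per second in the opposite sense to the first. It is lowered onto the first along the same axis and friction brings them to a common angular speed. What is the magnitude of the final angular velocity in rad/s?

The coupling torques are internal; angular momentum about the shared axis is conserved.
Taking A's sense as positive: L = (1.920)(19.9) − (0.7250)(38.3) = 10.44 kg·m²·rad/s.
Combined I = 1.920 + 0.7250 = 2.645 kg·m².
ω_f = L / I = 10.44 / 2.645 = 3.947 rad/s.

|ω_f| ≈ 3.95 rad/s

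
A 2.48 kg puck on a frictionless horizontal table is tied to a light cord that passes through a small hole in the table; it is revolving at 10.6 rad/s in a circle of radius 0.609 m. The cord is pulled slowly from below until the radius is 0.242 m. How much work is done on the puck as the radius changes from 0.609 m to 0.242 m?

W ≈ 276 J

The constraining force is radial, so m r² ω about the center is conserved.
ω₂ = ω₁ (r₁/r₂)² = (10.6)(0.609/0.242)² = 67.13 rad/s.
W = ΔKE = ½m(v₂² − v₁²) = 275.6 J.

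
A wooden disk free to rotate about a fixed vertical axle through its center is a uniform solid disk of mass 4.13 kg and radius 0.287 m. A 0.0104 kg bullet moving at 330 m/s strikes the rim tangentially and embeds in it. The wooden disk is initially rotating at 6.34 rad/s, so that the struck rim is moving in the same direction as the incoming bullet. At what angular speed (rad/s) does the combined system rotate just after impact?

|ω_f| ≈ 12.1 rad/s

The axle reaction passes through the axle and exerts no torque about it; angular momentum about the axle is conserved through the impact.
I_p = ½(4.13)(0.287)² = 0.1701 kg·m². Taking the sense of the bullet's angular momentum as positive, L_{bullet} = m v R = (0.0104)(330)(0.287) = 0.9850 kg·m²/s.
L_i = +I_p ω_p + m v R = +(0.1701)(6.34) + 0.9850 = 2.063 kg·m²/s.
After sticking, I_f = I_p + m R² = 0.1701 + (0.0104)(0.287)² = 0.1709 kg·m².
ω_f = L_i / I_f = 2.063 / 0.1709 = 12.07 rad/s.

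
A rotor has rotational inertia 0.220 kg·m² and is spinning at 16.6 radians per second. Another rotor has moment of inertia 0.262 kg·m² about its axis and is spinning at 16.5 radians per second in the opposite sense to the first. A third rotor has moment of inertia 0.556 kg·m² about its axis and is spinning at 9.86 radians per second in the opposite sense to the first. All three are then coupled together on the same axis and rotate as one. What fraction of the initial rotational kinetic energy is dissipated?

The coupling torques are internal; angular momentum about the shared axis is conserved.
Taking A's sense as positive: L = (0.2200)(16.6) − (0.2620)(16.5) − (0.5560)(9.86) = -6.153 kg·m²·rad/s.
Combined I = 0.2200 + 0.2620 + 0.5560 = 1.038 kg·m².
ω_f = L / I = -6.153 / 1.038 = -5.928 rad/s.
KE_i = ½ΣIω² = 93.00 J; KE_f = ½(1.038)(5.928)² = 18.24 J.
Fraction dissipated = (KE_i − KE_f)/KE_i = 0.8039.

fraction ≈ 0.804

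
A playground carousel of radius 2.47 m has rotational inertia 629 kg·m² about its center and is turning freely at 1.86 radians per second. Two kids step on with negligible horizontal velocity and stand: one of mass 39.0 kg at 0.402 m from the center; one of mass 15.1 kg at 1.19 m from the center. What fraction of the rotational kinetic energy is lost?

No external torque acts about the center; L_before = L_after.
Added inertia Σmr² = (39.0)(0.402)² + (15.1)(1.19)² = 27.69 kg·m²; I_f = 629.0 + 27.69 = 656.7 kg·m².
ω_f = I_p ω_i / I_f = (629.0)(1.86) / 656.7 = 1.782 rad/s.
KE_i = ½(629.0)(1.860 rad/s)² = 1088 J; KE_f = ½(656.7)(1.782)² = 1042 J.
Fraction lost = 0.04216.

fraction ≈ 0.0422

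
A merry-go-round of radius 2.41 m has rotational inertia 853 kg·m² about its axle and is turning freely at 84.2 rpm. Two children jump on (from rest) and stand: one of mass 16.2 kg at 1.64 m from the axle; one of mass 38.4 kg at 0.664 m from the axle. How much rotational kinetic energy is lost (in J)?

energy lost ≈ 2200 J

The added mass arrives with no angular momentum about the axle, and any external torque about the axle is negligible, so the system's angular momentum is conserved.
Added inertia Σmr² = (16.2)(1.64)² + (38.4)(0.664)² = 60.50 kg·m²; I_f = 853.0 + 60.50 = 913.5 kg·m².
ω_f = I_p ω_i / I_f = (853.0)(84.2) / 913.5 = 78.62 rpm.
KE_i = ½(853.0)(8.817 rad/s)² = 33160 J; KE_f = ½(913.5)(8.233)² = 30960 J.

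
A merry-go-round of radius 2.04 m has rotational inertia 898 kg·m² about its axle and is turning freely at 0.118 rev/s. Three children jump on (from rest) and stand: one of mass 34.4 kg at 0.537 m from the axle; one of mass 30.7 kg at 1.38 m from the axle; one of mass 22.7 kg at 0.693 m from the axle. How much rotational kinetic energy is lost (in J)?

energy lost ≈ 20.0 J

No external torque acts about the axle; L_before = L_after.
Added inertia Σmr² = (34.4)(0.537)² + (30.7)(1.38)² + (22.7)(0.693)² = 79.29 kg·m²; I_f = 898.0 + 79.29 = 977.3 kg·m².
ω_f = I_p ω_i / I_f = (898.0)(0.118) / 977.3 = 0.1084 rev/s.
KE_i = ½(898.0)(0.7414 rad/s)² = 246.8 J; KE_f = ½(977.3)(0.6813)² = 226.8 J.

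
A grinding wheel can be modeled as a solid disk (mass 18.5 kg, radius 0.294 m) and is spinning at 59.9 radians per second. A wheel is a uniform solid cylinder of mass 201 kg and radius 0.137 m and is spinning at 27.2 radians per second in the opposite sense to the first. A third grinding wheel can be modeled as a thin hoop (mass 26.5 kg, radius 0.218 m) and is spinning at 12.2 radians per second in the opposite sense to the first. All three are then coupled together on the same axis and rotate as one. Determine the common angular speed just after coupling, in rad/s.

|ω_f| ≈ 4.76 rad/s

The coupling torques are internal; angular momentum about the shared axis is conserved.
Moments of inertia: I_A = ½(18.5)(0.294)² = 0.7995 kg·m²; I_B = ½(201)(0.137)² = 1.886 kg·m²; I_C = (26.5)(0.218)² = 1.259 kg·m².
Taking A's sense as positive: L = (0.7995)(59.9) − (1.886)(27.2) − (1.259)(12.2) = -18.78 kg·m²·rad/s.
Combined I = 0.7995 + 1.886 + 1.259 = 3.945 kg·m².
ω_f = L / I = -18.78 / 3.945 = -4.760 rad/s.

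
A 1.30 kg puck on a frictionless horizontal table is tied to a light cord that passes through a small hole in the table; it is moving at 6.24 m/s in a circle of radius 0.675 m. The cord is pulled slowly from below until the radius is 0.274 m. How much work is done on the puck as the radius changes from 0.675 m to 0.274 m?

W ≈ 128 J

The only horizontal force on the mass is along the cord (radial), so it exerts no torque about the hole and angular momentum m v r is conserved.
v₂ = v₁ r₁ / r₂ = (6.24)(0.675) / (0.274) = 15.37 m/s.
W = ΔKE = ½m(v₂² − v₁²) = 128.3 J.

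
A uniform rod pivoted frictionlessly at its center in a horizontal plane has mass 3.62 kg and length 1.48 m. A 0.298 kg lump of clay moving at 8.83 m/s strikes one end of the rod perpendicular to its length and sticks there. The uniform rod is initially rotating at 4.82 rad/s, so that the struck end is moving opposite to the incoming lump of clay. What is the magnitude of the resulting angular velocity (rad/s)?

The axle reaction passes through the pivot and exerts no torque about it; angular momentum about the pivot is conserved through the impact.
I_p = (1/12)(3.62)(1.48)² = 0.6608 kg·m². Taking the sense of the lump of clay's angular momentum as positive, L_{lump} = m v R = (0.298)(8.83)(1.48/2) = 1.947 kg·m²/s.
L_i = −I_p ω_p + m v R = −(0.6608)(4.82) + 1.947 = -1.238 kg·m²/s.
After sticking, I_f = I_p + m R² = 0.6608 + (0.298)(1.48/2)² = 0.8240 kg·m².
ω_f = L_i / I_f = -1.238 / 0.8240 = -1.502 rad/s.

|ω_f| ≈ 1.50 rad/s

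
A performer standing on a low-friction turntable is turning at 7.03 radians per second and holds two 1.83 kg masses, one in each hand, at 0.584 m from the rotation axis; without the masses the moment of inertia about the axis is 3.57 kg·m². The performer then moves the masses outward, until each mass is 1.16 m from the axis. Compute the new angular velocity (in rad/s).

ω₂ ≈ 3.99 rad/s

No external torque acts about the spin axis, so angular momentum is conserved.
I₁ = 3.57 + 2(1.83)(0.584)² = 4.818 kg·m²; I₂ = 3.57 + 2(1.83)(1.16)² = 8.495 kg·m².
ω₂ = I₁ω₁ / I₂ = (4.818)(7.03 rad/s) / (8.495) = 3.987 rad/s.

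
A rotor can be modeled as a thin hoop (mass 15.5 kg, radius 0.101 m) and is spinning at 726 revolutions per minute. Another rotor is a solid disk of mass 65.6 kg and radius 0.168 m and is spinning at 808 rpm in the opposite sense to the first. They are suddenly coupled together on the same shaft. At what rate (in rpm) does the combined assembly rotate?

The coupling torques are internal; angular momentum about the shared axis is conserved.
Moments of inertia: I_A = (15.5)(0.101)² = 0.1581 kg·m²; I_B = ½(65.6)(0.168)² = 0.9257 kg·m².
Taking A's sense as positive: L = (0.1581)(726) − (0.9257)(808) = -633.2 kg·m²·rpm.
Combined I = 0.1581 + 0.9257 = 1.084 kg·m².
ω_f = L / I = -633.2 / 1.084 = -584.2 rpm.

|ω_f| ≈ 584 rpm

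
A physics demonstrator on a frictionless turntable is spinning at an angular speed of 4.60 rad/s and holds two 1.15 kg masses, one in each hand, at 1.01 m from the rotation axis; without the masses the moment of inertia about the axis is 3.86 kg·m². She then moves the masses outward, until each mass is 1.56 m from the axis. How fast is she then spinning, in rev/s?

ω₂ ≈ 0.480 rev/s

Angular momentum about the spin axis is conserved since the torque about it is zero.
I₁ = 3.86 + 2(1.15)(1.01)² = 6.206 kg·m²; I₂ = 3.86 + 2(1.15)(1.56)² = 9.457 kg·m².
ω₂ = I₁ω₁ / I₂ = (6.206)(4.60 rad/s) / (9.457) = 3.019 rad/s = 0.4804 rev/s.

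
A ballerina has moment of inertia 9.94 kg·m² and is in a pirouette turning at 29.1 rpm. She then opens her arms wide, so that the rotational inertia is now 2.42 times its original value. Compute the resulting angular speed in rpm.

ω₂ ≈ 12.0 rpm

Angular momentum about the spin axis is conserved since the torque about it is zero.
I₂ = 2.42 × 9.94 = 24.05 kg·m².
ω₂ = I₁ω₁ / I₂ = (9.940)(29.1 rpm) / (24.05) = 12.02 rpm.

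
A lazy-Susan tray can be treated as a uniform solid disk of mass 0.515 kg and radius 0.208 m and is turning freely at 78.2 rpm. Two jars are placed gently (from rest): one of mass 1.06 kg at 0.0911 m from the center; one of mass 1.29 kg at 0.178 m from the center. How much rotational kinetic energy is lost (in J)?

The added mass arrives with no angular momentum about the center, and any external torque about the center is negligible, so the system's angular momentum is conserved.
I_p = ½(0.515)(0.208)² = 0.01114 kg·m².
Added inertia Σmr² = (1.06)(0.0911)² + (1.29)(0.178)² = 0.04967 kg·m²; I_f = 0.01114 + 0.04967 = 0.06081 kg·m².
ω_f = I_p ω_i / I_f = (0.01114)(78.2) / 0.06081 = 14.33 rpm.
KE_i = ½(0.01114)(8.189 rad/s)² = 0.3735 J; KE_f = ½(0.06081)(1.500)² = 0.06843 J.

energy lost ≈ 0.305 J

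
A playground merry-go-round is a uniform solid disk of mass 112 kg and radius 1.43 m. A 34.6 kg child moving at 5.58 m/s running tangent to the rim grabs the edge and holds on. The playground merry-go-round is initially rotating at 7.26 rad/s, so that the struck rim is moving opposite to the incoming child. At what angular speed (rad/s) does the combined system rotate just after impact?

The axle reaction passes through the axle and exerts no torque about it; angular momentum about the axle is conserved through the impact.
I_p = ½(112)(1.43)² = 114.5 kg·m². Taking the sense of the child's angular momentum as positive, L_{child} = m v R = (34.6)(5.58)(1.43) = 276.1 kg·m²/s.
L_i = −I_p ω_p + m v R = −(114.5)(7.26) + 276.1 = -555.3 kg·m²/s.
After sticking, I_f = I_p + m R² = 114.5 + (34.6)(1.43)² = 185.3 kg·m².
ω_f = L_i / I_f = -555.3 / 185.3 = -2.997 rad/s.

|ω_f| ≈ 3.00 rad/s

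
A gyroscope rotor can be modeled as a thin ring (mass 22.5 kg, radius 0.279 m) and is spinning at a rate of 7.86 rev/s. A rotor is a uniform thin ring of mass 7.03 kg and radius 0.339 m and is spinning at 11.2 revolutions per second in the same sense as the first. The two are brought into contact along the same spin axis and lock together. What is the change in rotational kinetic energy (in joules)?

ΔKE ≈ -122 J

No external torque acts about the common axis, so total angular momentum is conserved.
Moments of inertia: I_A = (22.5)(0.279)² = 1.751 kg·m²; I_B = (7.03)(0.339)² = 0.8079 kg·m².
Taking A's sense as positive: L = (1.751)(7.86) + (0.8079)(11.2) = 22.81 kg·m²·rev/s.
Combined I = 1.751 + 0.8079 = 2.559 kg·m².
ω_f = L / I = 22.81 / 2.559 = 8.914 rev/s.
KE_i = ½ΣIω² = 4136 J; KE_f = ½(2.559)(56.01)² = 4014 J.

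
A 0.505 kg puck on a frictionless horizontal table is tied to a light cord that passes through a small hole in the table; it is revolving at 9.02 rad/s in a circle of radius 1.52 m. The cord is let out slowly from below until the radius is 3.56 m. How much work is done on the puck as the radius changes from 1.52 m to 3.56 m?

No torque about the axis ⇒ m r₁² ω₁ = m r₂² ω₂.
ω₂ = ω₁ (r₁/r₂)² = (9.02)(1.52/3.56)² = 1.644 rad/s.
W = ΔKE = ½m(v₂² − v₁²) = -38.81 J.

W ≈ -38.8 J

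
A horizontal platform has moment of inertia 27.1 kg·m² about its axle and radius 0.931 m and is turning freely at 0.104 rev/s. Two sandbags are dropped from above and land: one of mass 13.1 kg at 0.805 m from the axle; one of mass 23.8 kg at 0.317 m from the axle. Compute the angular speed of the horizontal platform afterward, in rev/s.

ω_f ≈ 0.0742 rev/s

The added mass arrives with no angular momentum about the axle, and any external torque about the axle is negligible, so the system's angular momentum is conserved.
Added inertia Σmr² = (13.1)(0.805)² + (23.8)(0.317)² = 10.88 kg·m²; I_f = 27.10 + 10.88 = 37.98 kg·m².
ω_f = I_p ω_i / I_f = (27.10)(0.104) / 37.98 = 0.07421 rev/s.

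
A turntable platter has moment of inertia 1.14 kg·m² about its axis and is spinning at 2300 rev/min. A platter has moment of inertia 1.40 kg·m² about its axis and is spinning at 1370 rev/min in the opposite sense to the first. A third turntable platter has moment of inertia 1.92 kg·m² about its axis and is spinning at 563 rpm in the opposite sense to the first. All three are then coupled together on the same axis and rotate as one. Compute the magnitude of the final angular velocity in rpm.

No external torque acts about the common axis, so total angular momentum is conserved.
Taking A's sense as positive: L = (1.140)(2300) − (1.400)(1370) − (1.920)(563) = -377.0 kg·m²·rpm.
Combined I = 1.140 + 1.400 + 1.920 = 4.460 kg·m².
ω_f = L / I = -377.0 / 4.460 = -84.52 rpm.

|ω_f| ≈ 84.5 rpm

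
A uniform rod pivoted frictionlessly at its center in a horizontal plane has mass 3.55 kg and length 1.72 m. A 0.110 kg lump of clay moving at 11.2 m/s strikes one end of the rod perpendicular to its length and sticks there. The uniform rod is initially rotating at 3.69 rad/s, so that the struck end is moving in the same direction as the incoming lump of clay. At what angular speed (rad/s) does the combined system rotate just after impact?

|ω_f| ≈ 4.48 rad/s

The axle reaction passes through the pivot and exerts no torque about it; angular momentum about the pivot is conserved through the impact.
I_p = (1/12)(3.55)(1.72)² = 0.8752 kg·m². Taking the sense of the lump of clay's angular momentum as positive, L_{lump} = m v R = (0.110)(11.2)(1.72/2) = 1.060 kg·m²/s.
L_i = +I_p ω_p + m v R = +(0.8752)(3.69) + 1.060 = 4.289 kg·m²/s.
After sticking, I_f = I_p + m R² = 0.8752 + (0.110)(1.72/2)² = 0.9565 kg·m².
ω_f = L_i / I_f = 4.289 / 0.9565 = 4.484 rad/s.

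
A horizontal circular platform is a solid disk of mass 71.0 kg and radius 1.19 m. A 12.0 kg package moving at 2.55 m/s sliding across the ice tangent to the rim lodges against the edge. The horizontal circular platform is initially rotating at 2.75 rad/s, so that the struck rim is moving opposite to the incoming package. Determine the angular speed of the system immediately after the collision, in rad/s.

|ω_f| ≈ 1.51 rad/s

About the central axle the impulsive forces during the collision are internal, so angular momentum about that axis is conserved.
I_p = ½(71.0)(1.19)² = 50.27 kg·m². Taking the sense of the package's angular momentum as positive, L_{package} = m v R = (12.0)(2.55)(1.19) = 36.41 kg·m²/s.
L_i = −I_p ω_p + m v R = −(50.27)(2.75) + 36.41 = -101.8 kg·m²/s.
After sticking, I_f = I_p + m R² = 50.27 + (12.0)(1.19)² = 67.26 kg·m².
ω_f = L_i / I_f = -101.8 / 67.26 = -1.514 rad/s.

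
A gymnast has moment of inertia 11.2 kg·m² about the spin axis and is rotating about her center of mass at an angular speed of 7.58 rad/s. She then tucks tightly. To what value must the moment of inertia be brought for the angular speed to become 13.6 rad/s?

With no external torque about the axis, L is conserved: I₁ω₁ = I₂ω₂.
I₂ = I₁ω₁ / ω₂ = (11.2)(7.58) / (13.6) = 6.242 kg·m².

I₂ ≈ 6.24 kg·m²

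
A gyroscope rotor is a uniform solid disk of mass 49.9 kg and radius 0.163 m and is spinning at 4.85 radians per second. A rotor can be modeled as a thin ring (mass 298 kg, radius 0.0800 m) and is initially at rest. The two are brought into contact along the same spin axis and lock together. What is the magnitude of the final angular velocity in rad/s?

No external torque acts about the common axis, so total angular momentum is conserved.
Moments of inertia: I_A = ½(49.9)(0.163)² = 0.6629 kg·m²; I_B = (298)(0.0800)² = 1.907 kg·m².
Taking A's sense as positive: L = (0.6629)(4.85) = 3.215 kg·m²·rad/s.
Combined I = 0.6629 + 1.907 = 2.570 kg·m².
ω_f = L / I = 3.215 / 2.570 = 1.251 rad/s.

|ω_f| ≈ 1.25 rad/s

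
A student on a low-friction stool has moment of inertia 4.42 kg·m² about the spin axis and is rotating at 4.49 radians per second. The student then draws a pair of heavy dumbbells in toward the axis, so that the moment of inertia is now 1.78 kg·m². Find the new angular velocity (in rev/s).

With no external torque about the axis, L is conserved: I₁ω₁ = I₂ω₂.
ω₂ = I₁ω₁ / I₂ = (4.420)(4.49 rad/s) / (1.780) = 11.15 rad/s = 1.774 rev/s.

ω₂ ≈ 1.77 rev/s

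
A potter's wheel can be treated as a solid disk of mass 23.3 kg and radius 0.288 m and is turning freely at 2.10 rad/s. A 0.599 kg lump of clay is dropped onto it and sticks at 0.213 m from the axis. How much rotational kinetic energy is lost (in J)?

energy lost ≈ 0.0583 J

No external torque acts about the axis; L_before = L_after.
I_p = ½(23.3)(0.288)² = 0.9663 kg·m².
Added inertia Σmr² = (0.599)(0.213)² = 0.02718 kg·m²; I_f = 0.9663 + 0.02718 = 0.9935 kg·m².
ω_f = I_p ω_i / I_f = (0.9663)(2.10) / 0.9935 = 2.043 rad/s.
KE_i = ½(0.9663)(2.100 rad/s)² = 2.131 J; KE_f = ½(0.9935)(2.043)² = 2.072 J.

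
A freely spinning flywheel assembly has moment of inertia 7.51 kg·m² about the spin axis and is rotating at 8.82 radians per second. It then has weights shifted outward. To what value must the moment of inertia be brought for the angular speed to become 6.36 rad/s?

I₂ ≈ 10.4 kg·m²

Angular momentum about the spin axis is conserved since the torque about it is zero.
I₂ = I₁ω₁ / ω₂ = (7.51)(8.82) / (6.36) = 10.41 kg·m².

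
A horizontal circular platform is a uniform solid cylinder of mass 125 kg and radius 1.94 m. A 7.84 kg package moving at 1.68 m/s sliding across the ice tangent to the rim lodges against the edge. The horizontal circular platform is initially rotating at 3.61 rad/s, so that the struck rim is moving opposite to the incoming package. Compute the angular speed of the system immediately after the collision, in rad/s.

The axle reaction passes through the central axle and exerts no torque about it; angular momentum about the central axle is conserved through the impact.
I_p = ½(125)(1.94)² = 235.2 kg·m². Taking the sense of the package's angular momentum as positive, L_{package} = m v R = (7.84)(1.68)(1.94) = 25.55 kg·m²/s.
L_i = −I_p ω_p + m v R = −(235.2)(3.61) + 25.55 = -823.6 kg·m²/s.
After sticking, I_f = I_p + m R² = 235.2 + (7.84)(1.94)² = 264.7 kg·m².
ω_f = L_i / I_f = -823.6 / 264.7 = -3.111 rad/s.

|ω_f| ≈ 3.11 rad/s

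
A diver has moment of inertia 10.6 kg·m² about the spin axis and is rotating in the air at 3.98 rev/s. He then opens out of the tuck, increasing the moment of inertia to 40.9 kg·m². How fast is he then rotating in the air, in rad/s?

ω₂ ≈ 6.48 rad/s

Angular momentum about the spin axis is conserved since the torque about it is zero.
ω₂ = I₁ω₁ / I₂ = (10.60)(3.98 rev/s) / (40.90) = 1.031 rev/s = 6.481 rad/s.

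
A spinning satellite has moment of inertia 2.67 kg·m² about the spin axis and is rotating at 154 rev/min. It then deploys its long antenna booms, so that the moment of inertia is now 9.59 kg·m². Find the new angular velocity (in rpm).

ω₂ ≈ 42.9 rpm

With no external torque about the axis, L is conserved: I₁ω₁ = I₂ω₂.
ω₂ = I₁ω₁ / I₂ = (2.670)(154 rpm) / (9.590) = 42.88 rpm.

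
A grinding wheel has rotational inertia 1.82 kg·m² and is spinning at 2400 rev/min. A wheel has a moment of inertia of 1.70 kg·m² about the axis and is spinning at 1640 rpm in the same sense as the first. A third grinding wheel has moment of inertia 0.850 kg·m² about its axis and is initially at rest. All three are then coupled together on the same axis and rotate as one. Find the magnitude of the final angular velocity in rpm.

|ω_f| ≈ 1640 rpm

The coupling torques are internal; angular momentum about the shared axis is conserved.
Taking A's sense as positive: L = (1.820)(2400) + (1.700)(1640) = 7156 kg·m²·rpm.
Combined I = 1.820 + 1.700 + 0.8500 = 4.370 kg·m².
ω_f = L / I = 7156 / 4.370 = 1638 rpm.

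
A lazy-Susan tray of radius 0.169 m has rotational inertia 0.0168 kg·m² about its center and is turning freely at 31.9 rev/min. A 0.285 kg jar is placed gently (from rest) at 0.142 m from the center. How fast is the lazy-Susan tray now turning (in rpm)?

ω_f ≈ 23.8 rpm

The added mass arrives with no angular momentum about the center, and any external torque about the center is negligible, so the system's angular momentum is conserved.
Added inertia Σmr² = (0.285)(0.142)² = 0.005747 kg·m²; I_f = 0.01680 + 0.005747 = 0.02255 kg·m².
ω_f = I_p ω_i / I_f = (0.01680)(31.9) / 0.02255 = 23.77 rpm.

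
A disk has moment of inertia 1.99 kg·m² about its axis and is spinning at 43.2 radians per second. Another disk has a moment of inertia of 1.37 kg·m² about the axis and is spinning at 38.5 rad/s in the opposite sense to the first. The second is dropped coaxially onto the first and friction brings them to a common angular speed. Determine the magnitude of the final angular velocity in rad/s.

|ω_f| ≈ 9.89 rad/s

No external torque acts about the common axis, so total angular momentum is conserved.
Taking A's sense as positive: L = (1.990)(43.2) − (1.370)(38.5) = 33.22 kg·m²·rad/s.
Combined I = 1.990 + 1.370 = 3.360 kg·m².
ω_f = L / I = 33.22 / 3.360 = 9.888 rad/s.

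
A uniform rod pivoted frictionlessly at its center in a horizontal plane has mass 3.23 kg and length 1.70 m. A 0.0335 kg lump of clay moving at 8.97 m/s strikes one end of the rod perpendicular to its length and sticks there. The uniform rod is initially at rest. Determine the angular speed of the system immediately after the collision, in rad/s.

About the pivot the impulsive forces during the collision are internal, so angular momentum about that axis is conserved.
I_p = (1/12)(3.23)(1.70)² = 0.7779 kg·m². Taking the sense of the lump of clay's angular momentum as positive, L_{lump} = m v R = (0.0335)(8.97)(1.70/2) = 0.2554 kg·m²/s.
L_i = 0 + 0.2554 = 0.2554 kg·m²/s.
After sticking, I_f = I_p + m R² = 0.7779 + (0.0335)(1.70/2)² = 0.8021 kg·m².
ω_f = L_i / I_f = 0.2554 / 0.8021 = 0.3184 rad/s.

|ω_f| ≈ 0.318 rad/s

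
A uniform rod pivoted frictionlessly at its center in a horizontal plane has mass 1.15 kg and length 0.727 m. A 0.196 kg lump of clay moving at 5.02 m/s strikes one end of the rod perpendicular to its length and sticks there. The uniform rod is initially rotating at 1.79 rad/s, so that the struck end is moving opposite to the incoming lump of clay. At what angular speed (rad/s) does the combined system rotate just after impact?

About the pivot the impulsive forces during the collision are internal, so angular momentum about that axis is conserved.
I_p = (1/12)(1.15)(0.727)² = 0.05065 kg·m². Taking the sense of the lump of clay's angular momentum as positive, L_{lump} = m v R = (0.196)(5.02)(0.727/2) = 0.3577 kg·m²/s.
L_i = −I_p ω_p + m v R = −(0.05065)(1.79) + 0.3577 = 0.2670 kg·m²/s.
After sticking, I_f = I_p + m R² = 0.05065 + (0.196)(0.727/2)² = 0.07655 kg·m².
ω_f = L_i / I_f = 0.2670 / 0.07655 = 3.488 rad/s.

|ω_f| ≈ 3.49 rad/s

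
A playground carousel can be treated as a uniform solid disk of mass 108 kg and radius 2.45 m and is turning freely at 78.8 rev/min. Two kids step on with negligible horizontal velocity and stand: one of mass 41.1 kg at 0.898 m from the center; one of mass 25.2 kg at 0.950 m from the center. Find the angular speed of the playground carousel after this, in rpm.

ω_f ≈ 67.2 rpm

The added mass arrives with no angular momentum about the center, and any external torque about the center is negligible, so the system's angular momentum is conserved.
I_p = ½(108)(2.45)² = 324.1 kg·m².
Added inertia Σmr² = (41.1)(0.898)² + (25.2)(0.950)² = 55.89 kg·m²; I_f = 324.1 + 55.89 = 380.0 kg·m².
ω_f = I_p ω_i / I_f = (324.1)(78.8) / 380.0 = 67.21 rpm.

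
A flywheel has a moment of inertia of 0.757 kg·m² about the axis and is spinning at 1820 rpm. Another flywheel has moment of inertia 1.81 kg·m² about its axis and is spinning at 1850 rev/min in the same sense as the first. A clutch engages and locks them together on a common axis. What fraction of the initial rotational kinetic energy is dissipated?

fraction ≈ 5.52e-05

The coupling torques are internal; angular momentum about the shared axis is conserved.
Taking A's sense as positive: L = (0.7570)(1820) + (1.810)(1850) = 4726 kg·m²·rpm.
Combined I = 0.7570 + 1.810 = 2.567 kg·m².
ω_f = L / I = 4726 / 2.567 = 1841 rpm.
KE_i = ½ΣIω² = 47720 J; KE_f = ½(2.567)(192.8)² = 47710 J.
Fraction dissipated = (KE_i − KE_f)/KE_i = 5.520e-05.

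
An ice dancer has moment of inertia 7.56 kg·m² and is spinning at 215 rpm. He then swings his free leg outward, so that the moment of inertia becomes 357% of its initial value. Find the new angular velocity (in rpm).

No external torque acts about the spin axis, so angular momentum is conserved.
I₂ = 3.57 × 7.56 = 26.99 kg·m².
ω₂ = I₁ω₁ / I₂ = (7.560)(215 rpm) / (26.99) = 60.22 rpm.

ω₂ ≈ 60.2 rpm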